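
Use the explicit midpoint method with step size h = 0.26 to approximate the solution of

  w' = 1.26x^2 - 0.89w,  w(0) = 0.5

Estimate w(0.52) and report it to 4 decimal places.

0.3680

Midpoint: k1 = f(x_n, w_n); k2 = f(x_n + h/2, w_n + (h/2)·k1); w_{n+1} = w_n + h·k2.
x=0.000000, w=0.500000:
  k1 = f(0.000000, 0.500000) = -0.445000
  k2 = f(0.130000, 0.442150) = -0.372220
  w ← 0.500000 + 0.26·(-0.372220) = 0.403223
x=0.260000, w=0.403223:
  k1 = f(0.260000, 0.403223) = -0.273692
  k2 = f(0.390000, 0.367643) = -0.135556
  w ← 0.403223 + 0.26·(-0.135556) = 0.367978
w(0.52) ≈ 0.3680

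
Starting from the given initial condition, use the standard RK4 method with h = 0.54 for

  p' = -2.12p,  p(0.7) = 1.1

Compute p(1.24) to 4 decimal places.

0.3652

RK4: k1 = f(x_n, p_n); k2 = f(x_n + h/2, p_n + (h/2)·k1); k3 = f(x_n + h/2, p_n + (h/2)·k2); k4 = f(x_n + h, p_n + h·k3); p_{n+1} = p_n + (h/6)·(k1 + 2k2 + 2k3 + k4).
x=0.700000, p=1.100000:
  k1 = f(0.700000, 1.100000) = -2.332000
  k2 = f(0.970000, 0.470360) = -0.997163
  k3 = f(0.970000, 0.830766) = -1.761224
  k4 = f(1.240000, 0.148939) = -0.315751
  p ← 1.100000 + (0.54/6)·(k1 + 2k2 + 2k3 + k4) = 0.365193
p(1.24) ≈ 0.3652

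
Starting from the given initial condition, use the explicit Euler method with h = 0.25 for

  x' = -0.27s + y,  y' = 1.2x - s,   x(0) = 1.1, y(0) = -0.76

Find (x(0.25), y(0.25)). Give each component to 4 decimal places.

Euler on (x,y): x_{n+1} = x_n + h·x', y_{n+1} = y_n + h·y'.
0.000000: (1.100000, -0.760000); f=(-0.760000, 1.320000) → (0.910000, -0.430000)
(x(0.25), y(0.25)) ≈ (0.9100, -0.4300)

0.9100, -0.4300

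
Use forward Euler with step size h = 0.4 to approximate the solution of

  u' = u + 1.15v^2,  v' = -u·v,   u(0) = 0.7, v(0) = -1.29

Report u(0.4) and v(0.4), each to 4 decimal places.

1.7455, -0.9288

Euler on (u,v): u_{n+1} = u_n + h·u', v_{n+1} = v_n + h·v'.
0.000000: (0.700000, -1.290000); f=(2.613715, 0.903000) → (1.745486, -0.928800)
(u(0.4), v(0.4)) ≈ (1.7455, -0.9288)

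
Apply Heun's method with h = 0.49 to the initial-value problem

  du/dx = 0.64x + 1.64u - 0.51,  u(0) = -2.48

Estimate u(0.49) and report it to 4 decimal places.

Heun: k1 = f(x_n, u_n); k2 = f(x_n + h, u_n + h·k1); u_{n+1} = u_n + (h/2)·(k1 + k2).
x=0.000000, u=-2.480000:
  k1 = f(0.000000, -2.480000) = -4.577200
  k2 = f(0.490000, -4.722828) = -7.941838
  u ← -2.480000 + (0.49/2)·(-4.577200 + (-7.941838)) = -5.547164
u(0.49) ≈ -5.5472

-5.5472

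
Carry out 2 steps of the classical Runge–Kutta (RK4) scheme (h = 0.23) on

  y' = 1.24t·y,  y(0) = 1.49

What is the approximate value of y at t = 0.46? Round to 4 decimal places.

RK4: k1 = f(t_n, y_n); k2 = f(t_n + h/2, y_n + (h/2)·k1); k3 = f(t_n + h/2, y_n + (h/2)·k2); k4 = f(t_n + h, y_n + h·k3); y_{n+1} = y_n + (h/6)·(k1 + 2k2 + 2k3 + k4).
t=0.000000, y=1.490000:
  k1 = f(0.000000, 1.490000) = 0.000000
  k2 = f(0.115000, 1.490000) = 0.212474
  k3 = f(0.115000, 1.514435) = 0.215958
  k4 = f(0.230000, 1.539670) = 0.439114
  y ← 1.490000 + (0.23/6)·(k1 + 2k2 + 2k3 + k4) = 1.539679
t=0.230000, y=1.539679:
  k1 = f(0.230000, 1.539679) = 0.439117
  k2 = f(0.345000, 1.590178) = 0.680278
  k3 = f(0.345000, 1.617911) = 0.692142
  k4 = f(0.460000, 1.698872) = 0.969037
  y ← 1.539679 + (0.23/6)·(k1 + 2k2 + 2k3 + k4) = 1.698877
y(0.46) ≈ 1.6989

1.6989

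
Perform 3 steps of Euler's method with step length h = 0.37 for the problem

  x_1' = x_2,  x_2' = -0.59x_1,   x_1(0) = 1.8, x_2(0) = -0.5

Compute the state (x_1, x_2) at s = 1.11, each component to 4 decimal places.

0.8238, -1.5259

Euler on (x_1,x_2): x_1_{n+1} = x_1_n + h·x_1', x_2_{n+1} = x_2_n + h·x_2'.
0.000000: (1.800000, -0.500000); f=(-0.500000, -1.062000) → (1.615000, -0.892940)
0.370000: (1.615000, -0.892940); f=(-0.892940, -0.952850) → (1.284612, -1.245494)
0.740000: (1.284612, -1.245494); f=(-1.245494, -0.757921) → (0.823779, -1.525925)
(x_1(1.11), x_2(1.11)) ≈ (0.8238, -1.5259)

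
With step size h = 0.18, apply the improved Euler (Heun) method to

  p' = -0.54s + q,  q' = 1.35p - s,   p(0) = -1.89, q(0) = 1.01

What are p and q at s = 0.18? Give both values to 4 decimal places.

Heun on (p,q): k1 = f(s_n, state_n); k2 = f(s_n + h, state_n + h·k1); state_{n+1} = state_n + (h/2)·(k1 + k2).
0.000000: (-1.890000, 1.010000)
  k1 = (1.010000, -2.551500)
  predictor → (-1.708200, 0.550730)
  k2 = (0.453530, -2.486070)
  → (-1.758282, 0.556619)
(p(0.18), q(0.18)) ≈ (-1.7583, 0.5566)

-1.7583, 0.5566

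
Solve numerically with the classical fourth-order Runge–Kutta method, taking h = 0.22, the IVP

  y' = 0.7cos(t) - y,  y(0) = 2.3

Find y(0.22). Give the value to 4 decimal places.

1.9829

RK4: k1 = f(t_n, y_n); k2 = f(t_n + h/2, y_n + (h/2)·k1); k3 = f(t_n + h/2, y_n + (h/2)·k2); k4 = f(t_n + h, y_n + h·k3); y_{n+1} = y_n + (h/6)·(k1 + 2k2 + 2k3 + k4).
t=0.000000, y=2.300000:
  k1 = f(0.000000, 2.300000) = -1.600000
  k2 = f(0.110000, 2.124000) = -1.428231
  k3 = f(0.110000, 2.142895) = -1.447125
  k4 = f(0.220000, 1.981632) = -1.298504
  y ← 2.300000 + (0.22/6)·(k1 + 2k2 + 2k3 + k4) = 1.982862
y(0.22) ≈ 1.9829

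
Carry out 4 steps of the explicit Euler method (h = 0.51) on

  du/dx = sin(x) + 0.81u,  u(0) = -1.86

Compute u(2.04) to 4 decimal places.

-5.7958

Euler: u_{n+1} = u_n + h·f(x_n, u_n).
x=0.000000, u=-1.860000: f=-1.506600 → u ← -1.860000 + 0.51·(-1.506600) = -2.628366
x=0.510000, u=-2.628366: f=-1.640799 → u ← -2.628366 + 0.51·(-1.640799) = -3.465174
x=1.020000, u=-3.465174: f=-1.954683 → u ← -3.465174 + 0.51·(-1.954683) = -4.462062
x=1.530000, u=-4.462062: f=-2.615102 → u ← -4.462062 + 0.51·(-2.615102) = -5.795764
u(2.04) ≈ -5.7958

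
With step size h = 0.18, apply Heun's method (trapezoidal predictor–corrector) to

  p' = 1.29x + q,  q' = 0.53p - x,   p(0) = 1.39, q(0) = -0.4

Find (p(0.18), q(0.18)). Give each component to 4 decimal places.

1.3508, -0.2870

Heun on (p,q): k1 = f(x_n, state_n); k2 = f(x_n + h, state_n + h·k1); state_{n+1} = state_n + (h/2)·(k1 + k2).
0.000000: (1.390000, -0.400000)
  k1 = (-0.400000, 0.736700)
  predictor → (1.318000, -0.267394)
  k2 = (-0.035194, 0.518540)
  → (1.350833, -0.287028)
(p(0.18), q(0.18)) ≈ (1.3508, -0.2870)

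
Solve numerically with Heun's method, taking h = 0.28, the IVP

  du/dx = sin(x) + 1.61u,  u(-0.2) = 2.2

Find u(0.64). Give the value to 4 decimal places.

8.4174

Heun: k1 = f(x_n, u_n); k2 = f(x_n + h, u_n + h·k1); u_{n+1} = u_n + (h/2)·(k1 + k2).
x=-0.200000, u=2.200000:
  k1 = f(-0.200000, 2.200000) = 3.343331
  k2 = f(0.080000, 3.136133) = 5.129088
  u ← 2.200000 + (0.28/2)·(3.343331 + 5.129088) = 3.386139
x=0.080000, u=3.386139:
  k1 = f(0.080000, 3.386139) = 5.531598
  k2 = f(0.360000, 4.934986) = 8.297602
  u ← 3.386139 + (0.28/2)·(5.531598 + 8.297602) = 5.322227
x=0.360000, u=5.322227:
  k1 = f(0.360000, 5.322227) = 8.921059
  k2 = f(0.640000, 7.820123) = 13.187594
  u ← 5.322227 + (0.28/2)·(8.921059 + 13.187594) = 8.417438
u(0.64) ≈ 8.4174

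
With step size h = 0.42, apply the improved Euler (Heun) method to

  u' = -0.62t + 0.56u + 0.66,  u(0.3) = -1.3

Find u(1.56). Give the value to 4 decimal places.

-2.3697

Heun: k1 = f(t_n, u_n); k2 = f(t_n + h, u_n + h·k1); u_{n+1} = u_n + (h/2)·(k1 + k2).
t=0.300000, u=-1.300000:
  k1 = f(0.300000, -1.300000) = -0.254000
  k2 = f(0.720000, -1.406680) = -0.574141
  u ← -1.300000 + (0.42/2)·(-0.254000 + (-0.574141)) = -1.473910
t=0.720000, u=-1.473910:
  k1 = f(0.720000, -1.473910) = -0.611789
  k2 = f(1.140000, -1.730861) = -1.016082
  u ← -1.473910 + (0.42/2)·(-0.611789 + (-1.016082)) = -1.815763
t=1.140000, u=-1.815763:
  k1 = f(1.140000, -1.815763) = -1.063627
  k2 = f(1.560000, -2.262486) = -1.574192
  u ← -1.815763 + (0.42/2)·(-1.063627 + (-1.574192)) = -2.369705
u(1.56) ≈ -2.3697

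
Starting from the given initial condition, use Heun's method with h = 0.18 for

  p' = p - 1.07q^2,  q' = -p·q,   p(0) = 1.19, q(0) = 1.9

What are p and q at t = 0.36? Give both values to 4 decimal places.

0.4829, 1.4308

Heun on (p,q): k1 = f(t_n, state_n); k2 = f(t_n + h, state_n + h·k1); state_{n+1} = state_n + (h/2)·(k1 + k2).
0.000000: (1.190000, 1.900000)
  k1 = (-2.672700, -2.261000)
  predictor → (0.708914, 1.493020)
  k2 = (-1.676232, -1.058423)
  → (0.798596, 1.601252)
0.180000: (0.798596, 1.601252)
  k1 = (-1.944892, -1.278754)
  predictor → (0.448515, 1.371076)
  k2 = (-1.562924, -0.614949)
  → (0.482893, 1.430819)
(p(0.36), q(0.36)) ≈ (0.4829, 1.4308)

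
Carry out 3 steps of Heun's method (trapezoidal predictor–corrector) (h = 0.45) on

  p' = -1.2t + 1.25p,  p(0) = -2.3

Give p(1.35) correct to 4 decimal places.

Heun: k1 = f(t_n, p_n); k2 = f(t_n + h, p_n + h·k1); p_{n+1} = p_n + (h/2)·(k1 + k2).
t=0.000000, p=-2.300000:
  k1 = f(0.000000, -2.300000) = -2.875000
  k2 = f(0.450000, -3.593750) = -5.032188
  p ← -2.300000 + (0.45/2)·(-2.875000 + (-5.032188)) = -4.079117
t=0.450000, p=-4.079117:
  k1 = f(0.450000, -4.079117) = -5.638896
  k2 = f(0.900000, -6.616621) = -9.350776
  p ← -4.079117 + (0.45/2)·(-5.638896 + (-9.350776)) = -7.451793
t=0.900000, p=-7.451793:
  k1 = f(0.900000, -7.451793) = -10.394742
  k2 = f(1.350000, -12.129427) = -16.781784
  p ← -7.451793 + (0.45/2)·(-10.394742 + (-16.781784)) = -13.566512
p(1.35) ≈ -13.5665

-13.5665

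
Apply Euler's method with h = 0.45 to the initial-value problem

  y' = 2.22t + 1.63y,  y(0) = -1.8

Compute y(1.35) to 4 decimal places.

Euler: y_{n+1} = y_n + h·f(t_n, y_n).
t=0.000000, y=-1.800000: f=-2.934000 → y ← -1.800000 + 0.45·(-2.934000) = -3.120300
t=0.450000, y=-3.120300: f=-4.087089 → y ← -3.120300 + 0.45·(-4.087089) = -4.959490
t=0.900000, y=-4.959490: f=-6.085969 → y ← -4.959490 + 0.45·(-6.085969) = -7.698176
y(1.35) ≈ -7.6982

-7.6982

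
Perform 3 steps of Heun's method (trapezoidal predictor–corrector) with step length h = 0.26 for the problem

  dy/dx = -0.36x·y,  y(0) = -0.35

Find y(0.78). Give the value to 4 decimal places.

Heun: k1 = f(x_n, y_n); k2 = f(x_n + h, y_n + h·k1); y_{n+1} = y_n + (h/2)·(k1 + k2).
x=0.000000, y=-0.350000:
  k1 = f(0.000000, -0.350000) = 0.000000
  k2 = f(0.260000, -0.350000) = 0.032760
  y ← -0.350000 + (0.26/2)·(0.000000 + 0.032760) = -0.345741
x=0.260000, y=-0.345741:
  k1 = f(0.260000, -0.345741) = 0.032361
  k2 = f(0.520000, -0.337327) = 0.063148
  y ← -0.345741 + (0.26/2)·(0.032361 + 0.063148) = -0.333325
x=0.520000, y=-0.333325:
  k1 = f(0.520000, -0.333325) = 0.062398
  k2 = f(0.780000, -0.317101) = 0.089042
  y ← -0.333325 + (0.26/2)·(0.062398 + 0.089042) = -0.313638
y(0.78) ≈ -0.3136

-0.3136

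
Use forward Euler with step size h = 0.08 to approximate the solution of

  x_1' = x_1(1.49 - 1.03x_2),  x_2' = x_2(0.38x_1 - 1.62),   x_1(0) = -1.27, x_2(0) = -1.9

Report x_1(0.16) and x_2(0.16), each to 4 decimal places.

-2.0243, -1.2977

Euler on (x_1,x_2): x_1_{n+1} = x_1_n + h·x_1', x_2_{n+1} = x_2_n + h·x_2'.
0.000000: (-1.270000, -1.900000); f=(-4.377690, 3.994940) → (-1.620215, -1.580405)
0.080000: (-1.620215, -1.580405); f=(-5.051534, 3.533282) → (-2.024338, -1.297742)
(x_1(0.16), x_2(0.16)) ≈ (-2.0243, -1.2977)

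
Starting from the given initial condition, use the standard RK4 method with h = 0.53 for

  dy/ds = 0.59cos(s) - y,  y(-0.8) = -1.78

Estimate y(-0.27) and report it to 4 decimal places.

RK4: k1 = f(s_n, y_n); k2 = f(s_n + h/2, y_n + (h/2)·k1); k3 = f(s_n + h/2, y_n + (h/2)·k2); k4 = f(s_n + h, y_n + h·k3); y_{n+1} = y_n + (h/6)·(k1 + 2k2 + 2k3 + k4).
s=-0.800000, y=-1.780000:
  k1 = f(-0.800000, -1.780000) = 2.191057
  k2 = f(-0.535000, -1.199370) = 1.706928
  k3 = f(-0.535000, -1.327664) = 1.835222
  k4 = f(-0.270000, -0.807332) = 1.375957
  y ← -1.780000 + (0.53/6)·(k1 + 2k2 + 2k3 + k4) = -0.839134
y(-0.27) ≈ -0.8391

-0.8391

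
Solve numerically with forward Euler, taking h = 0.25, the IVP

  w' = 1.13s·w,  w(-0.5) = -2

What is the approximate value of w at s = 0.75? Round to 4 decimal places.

Euler: w_{n+1} = w_n + h·f(s_n, w_n).
s=-0.500000, w=-2.000000: f=1.130000 → w ← -2.000000 + 0.25·1.130000 = -1.717500
s=-0.250000, w=-1.717500: f=0.485194 → w ← -1.717500 + 0.25·0.485194 = -1.596202
s=0.000000, w=-1.596202: f=0.000000 → w ← -1.596202 + 0.25·0.000000 = -1.596202
s=0.250000, w=-1.596202: f=-0.450927 → w ← -1.596202 + 0.25·(-0.450927) = -1.708933
s=0.500000, w=-1.708933: f=-0.965547 → w ← -1.708933 + 0.25·(-0.965547) = -1.950320
w(0.75) ≈ -1.9503

-1.9503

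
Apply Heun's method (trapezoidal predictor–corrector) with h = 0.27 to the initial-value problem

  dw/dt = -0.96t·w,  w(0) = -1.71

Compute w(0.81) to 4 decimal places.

Heun: k1 = f(t_n, w_n); k2 = f(t_n + h, w_n + h·k1); w_{n+1} = w_n + (h/2)·(k1 + k2).
t=0.000000, w=-1.710000:
  k1 = f(0.000000, -1.710000) = 0.000000
  k2 = f(0.270000, -1.710000) = 0.443232
  w ← -1.710000 + (0.27/2)·(0.000000 + 0.443232) = -1.650164
t=0.270000, w=-1.650164:
  k1 = f(0.270000, -1.650164) = 0.427722
  k2 = f(0.540000, -1.534679) = 0.795577
  w ← -1.650164 + (0.27/2)·(0.427722 + 0.795577) = -1.485018
t=0.540000, w=-1.485018:
  k1 = f(0.540000, -1.485018) = 0.769833
  k2 = f(0.810000, -1.277163) = 0.993122
  w ← -1.485018 + (0.27/2)·(0.769833 + 0.993122) = -1.247019
w(0.81) ≈ -1.2470

-1.2470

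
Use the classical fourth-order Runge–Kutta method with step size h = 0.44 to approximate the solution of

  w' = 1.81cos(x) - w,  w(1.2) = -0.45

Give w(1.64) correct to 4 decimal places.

-0.2043

RK4: k1 = f(x_n, w_n); k2 = f(x_n + h/2, w_n + (h/2)·k1); k3 = f(x_n + h/2, w_n + (h/2)·k2); k4 = f(x_n + h, w_n + h·k3); w_{n+1} = w_n + (h/6)·(k1 + 2k2 + 2k3 + k4).
x=1.200000, w=-0.450000:
  k1 = f(1.200000, -0.450000) = 1.105868
  k2 = f(1.420000, -0.206709) = 0.478617
  k3 = f(1.420000, -0.344704) = 0.616612
  k4 = f(1.640000, -0.178691) = 0.053532
  w ← -0.450000 + (0.44/6)·(k1 + 2k2 + 2k3 + k4) = -0.204344
w(1.64) ≈ -0.2043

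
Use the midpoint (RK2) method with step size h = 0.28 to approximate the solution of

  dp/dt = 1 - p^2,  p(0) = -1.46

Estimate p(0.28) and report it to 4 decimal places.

Midpoint: k1 = f(t_n, p_n); k2 = f(t_n + h/2, p_n + (h/2)·k1); p_{n+1} = p_n + h·k2.
t=0.000000, p=-1.460000:
  k1 = f(0.000000, -1.460000) = -1.131600
  k2 = f(0.140000, -1.618424) = -1.619296
  p ← -1.460000 + 0.28·(-1.619296) = -1.913403
p(0.28) ≈ -1.9134

-1.9134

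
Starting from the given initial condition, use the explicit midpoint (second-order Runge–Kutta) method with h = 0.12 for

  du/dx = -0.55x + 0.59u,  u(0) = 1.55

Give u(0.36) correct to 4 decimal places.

Midpoint: k1 = f(x_n, u_n); k2 = f(x_n + h/2, u_n + (h/2)·k1); u_{n+1} = u_n + h·k2.
x=0.000000, u=1.550000:
  k1 = f(0.000000, 1.550000) = 0.914500
  k2 = f(0.060000, 1.604870) = 0.913873
  u ← 1.550000 + 0.12·0.913873 = 1.659665
x=0.120000, u=1.659665:
  k1 = f(0.120000, 1.659665) = 0.913202
  k2 = f(0.180000, 1.714457) = 0.912530
  u ← 1.659665 + 0.12·0.912530 = 1.769168
x=0.240000, u=1.769168:
  k1 = f(0.240000, 1.769168) = 0.911809
  k2 = f(0.300000, 1.823877) = 0.911087
  u ← 1.769168 + 0.12·0.911087 = 1.878499
u(0.36) ≈ 1.8785

1.8785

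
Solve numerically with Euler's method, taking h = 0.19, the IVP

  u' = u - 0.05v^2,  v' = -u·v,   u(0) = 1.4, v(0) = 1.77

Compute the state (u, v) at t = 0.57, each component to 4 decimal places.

2.2904, 0.5668

Euler on (u,v): u_{n+1} = u_n + h·u', v_{n+1} = v_n + h·v'.
0.000000: (1.400000, 1.770000); f=(1.243355, -2.478000) → (1.636237, 1.299180)
0.190000: (1.636237, 1.299180); f=(1.551844, -2.125767) → (1.931088, 0.895284)
0.380000: (1.931088, 0.895284); f=(1.891011, -1.728873) → (2.290380, 0.566798)
(u(0.57), v(0.57)) ≈ (2.2904, 0.5668)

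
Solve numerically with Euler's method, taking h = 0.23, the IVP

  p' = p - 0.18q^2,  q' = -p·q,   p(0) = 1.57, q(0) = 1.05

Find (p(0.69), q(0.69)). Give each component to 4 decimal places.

Euler on (p,q): p_{n+1} = p_n + h·p', q_{n+1} = q_n + h·q'.
0.000000: (1.570000, 1.050000); f=(1.371550, -1.648500) → (1.885457, 0.670845)
0.230000: (1.885457, 0.670845); f=(1.804451, -1.264849) → (2.300480, 0.379930)
0.460000: (2.300480, 0.379930); f=(2.274498, -0.874021) → (2.823615, 0.178905)
(p(0.69), q(0.69)) ≈ (2.8236, 0.1789)

2.8236, 0.1789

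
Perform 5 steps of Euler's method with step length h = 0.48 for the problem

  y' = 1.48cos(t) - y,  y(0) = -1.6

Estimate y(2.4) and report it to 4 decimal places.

Euler: y_{n+1} = y_n + h·f(t_n, y_n).
t=0.000000, y=-1.600000: f=3.080000 → y ← -1.600000 + 0.48·3.080000 = -0.121600
t=0.480000, y=-0.121600: f=1.434352 → y ← -0.121600 + 0.48·1.434352 = 0.566889
t=0.960000, y=0.566889: f=0.281920 → y ← 0.566889 + 0.48·0.281920 = 0.702211
t=1.440000, y=0.702211: f=-0.509184 → y ← 0.702211 + 0.48·(-0.509184) = 0.457803
t=1.920000, y=0.457803: f=-0.964184 → y ← 0.457803 + 0.48·(-0.964184) = -0.005006
y(2.4) ≈ -0.0050

-0.0050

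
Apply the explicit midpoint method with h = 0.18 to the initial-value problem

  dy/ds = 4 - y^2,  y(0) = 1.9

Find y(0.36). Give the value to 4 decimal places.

1.9708

Midpoint: k1 = f(s_n, y_n); k2 = f(s_n + h/2, y_n + (h/2)·k1); y_{n+1} = y_n + h·k2.
s=0.000000, y=1.900000:
  k1 = f(0.000000, 1.900000) = 0.390000
  k2 = f(0.090000, 1.935100) = 0.255388
  y ← 1.900000 + 0.18·0.255388 = 1.945970
s=0.180000, y=1.945970:
  k1 = f(0.180000, 1.945970) = 0.213201
  k2 = f(0.270000, 1.965158) = 0.138154
  y ← 1.945970 + 0.18·0.138154 = 1.970838
y(0.36) ≈ 1.9708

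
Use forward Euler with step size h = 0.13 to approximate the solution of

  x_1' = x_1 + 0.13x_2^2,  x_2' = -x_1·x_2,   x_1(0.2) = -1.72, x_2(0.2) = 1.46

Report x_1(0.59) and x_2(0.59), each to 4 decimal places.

-2.2908, 2.8386

Euler on (x_1,x_2): x_1_{n+1} = x_1_n + h·x_1', x_2_{n+1} = x_2_n + h·x_2'.
0.200000: (-1.720000, 1.460000); f=(-1.442892, 2.511200) → (-1.907576, 1.786456)
0.330000: (-1.907576, 1.786456); f=(-1.492691, 3.407801) → (-2.101626, 2.229470)
0.460000: (-2.101626, 2.229470); f=(-1.455456, 4.685512) → (-2.290835, 2.838587)
(x_1(0.59), x_2(0.59)) ≈ (-2.2908, 2.8386)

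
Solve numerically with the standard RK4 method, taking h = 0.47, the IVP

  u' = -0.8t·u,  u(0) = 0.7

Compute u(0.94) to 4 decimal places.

0.4916

RK4: k1 = f(t_n, u_n); k2 = f(t_n + h/2, u_n + (h/2)·k1); k3 = f(t_n + h/2, u_n + (h/2)·k2); k4 = f(t_n + h, u_n + h·k3); u_{n+1} = u_n + (h/6)·(k1 + 2k2 + 2k3 + k4).
t=0.000000, u=0.700000:
  k1 = f(0.000000, 0.700000) = 0.000000
  k2 = f(0.235000, 0.700000) = -0.131600
  k3 = f(0.235000, 0.669074) = -0.125786
  k4 = f(0.470000, 0.640881) = -0.240971
  u ← 0.700000 + (0.47/6)·(k1 + 2k2 + 2k3 + k4) = 0.640800
t=0.470000, u=0.640800:
  k1 = f(0.470000, 0.640800) = -0.240941
  k2 = f(0.705000, 0.584179) = -0.329477
  k3 = f(0.705000, 0.563373) = -0.317742
  k4 = f(0.940000, 0.491461) = -0.369579
  u ← 0.640800 + (0.47/6)·(k1 + 2k2 + 2k3 + k4) = 0.491578
u(0.94) ≈ 0.4916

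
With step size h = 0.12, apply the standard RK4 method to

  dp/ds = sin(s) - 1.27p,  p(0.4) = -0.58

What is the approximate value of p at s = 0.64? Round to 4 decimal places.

RK4: k1 = f(s_n, p_n); k2 = f(s_n + h/2, p_n + (h/2)·k1); k3 = f(s_n + h/2, p_n + (h/2)·k2); k4 = f(s_n + h, p_n + h·k3); p_{n+1} = p_n + (h/6)·(k1 + 2k2 + 2k3 + k4).
s=0.400000, p=-0.580000:
  k1 = f(0.400000, -0.580000) = 1.126018
  k2 = f(0.460000, -0.512439) = 1.094746
  k3 = f(0.460000, -0.514315) = 1.097128
  k4 = f(0.520000, -0.448345) = 1.066278
  p ← -0.580000 + (0.12/6)·(k1 + 2k2 + 2k3 + k4) = -0.448479
s=0.520000, p=-0.448479:
  k1 = f(0.520000, -0.448479) = 1.066449
  k2 = f(0.580000, -0.384492) = 1.036329
  k3 = f(0.580000, -0.386299) = 1.038624
  k4 = f(0.640000, -0.323844) = 1.008478
  p ← -0.448479 + (0.12/6)·(k1 + 2k2 + 2k3 + k4) = -0.323982
p(0.64) ≈ -0.3240

-0.3240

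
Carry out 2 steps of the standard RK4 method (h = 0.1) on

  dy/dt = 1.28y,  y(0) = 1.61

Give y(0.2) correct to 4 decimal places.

2.0797

RK4: k1 = f(t_n, y_n); k2 = f(t_n + h/2, y_n + (h/2)·k1); k3 = f(t_n + h/2, y_n + (h/2)·k2); k4 = f(t_n + h, y_n + h·k3); y_{n+1} = y_n + (h/6)·(k1 + 2k2 + 2k3 + k4).
t=0.000000, y=1.610000:
  k1 = f(0.000000, 1.610000) = 2.060800
  k2 = f(0.050000, 1.713040) = 2.192691
  k3 = f(0.050000, 1.719635) = 2.201132
  k4 = f(0.100000, 1.830113) = 2.342545
  y ← 1.610000 + (0.1/6)·(k1 + 2k2 + 2k3 + k4) = 1.829850
t=0.100000, y=1.829850:
  k1 = f(0.100000, 1.829850) = 2.342208
  k2 = f(0.150000, 1.946960) = 2.492109
  k3 = f(0.150000, 1.954455) = 2.501703
  k4 = f(0.200000, 2.080020) = 2.662426
  y ← 1.829850 + (0.1/6)·(k1 + 2k2 + 2k3 + k4) = 2.079721
y(0.2) ≈ 2.0797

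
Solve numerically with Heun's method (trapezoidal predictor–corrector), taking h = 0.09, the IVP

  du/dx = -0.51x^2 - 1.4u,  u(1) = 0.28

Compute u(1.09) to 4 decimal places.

Heun: k1 = f(x_n, u_n); k2 = f(x_n + h, u_n + h·k1); u_{n+1} = u_n + (h/2)·(k1 + k2).
x=1.000000, u=0.280000:
  k1 = f(1.000000, 0.280000) = -0.902000
  k2 = f(1.090000, 0.198820) = -0.884279
  u ← 0.280000 + (0.09/2)·(-0.902000 + (-0.884279)) = 0.199617
u(1.09) ≈ 0.1996

0.1996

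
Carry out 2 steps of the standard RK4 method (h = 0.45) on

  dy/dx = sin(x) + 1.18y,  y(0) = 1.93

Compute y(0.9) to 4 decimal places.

6.1412

RK4: k1 = f(x_n, y_n); k2 = f(x_n + h/2, y_n + (h/2)·k1); k3 = f(x_n + h/2, y_n + (h/2)·k2); k4 = f(x_n + h, y_n + h·k3); y_{n+1} = y_n + (h/6)·(k1 + 2k2 + 2k3 + k4).
x=0.000000, y=1.930000:
  k1 = f(0.000000, 1.930000) = 2.277400
  k2 = f(0.225000, 2.442415) = 3.105156
  k3 = f(0.225000, 2.628660) = 3.324925
  k4 = f(0.450000, 3.426216) = 4.477901
  y ← 1.930000 + (0.45/6)·(k1 + 2k2 + 2k3 + k4) = 3.401160
x=0.450000, y=3.401160:
  k1 = f(0.450000, 3.401160) = 4.448334
  k2 = f(0.675000, 4.402035) = 5.819299
  k3 = f(0.675000, 4.710502) = 6.183290
  k4 = f(0.900000, 6.183640) = 8.080022
  y ← 3.401160 + (0.45/6)·(k1 + 2k2 + 2k3 + k4) = 6.141175
y(0.9) ≈ 6.1412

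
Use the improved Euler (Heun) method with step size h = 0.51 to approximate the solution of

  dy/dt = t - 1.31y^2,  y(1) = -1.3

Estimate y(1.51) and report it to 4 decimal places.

-2.4548

Heun: k1 = f(t_n, y_n); k2 = f(t_n + h, y_n + h·k1); y_{n+1} = y_n + (h/2)·(k1 + k2).
t=1.000000, y=-1.300000:
  k1 = f(1.000000, -1.300000) = -1.213900
  k2 = f(1.510000, -1.919089) = -3.314602
  y ← -1.300000 + (0.51/2)·(-1.213900 + (-3.314602)) = -2.454768
y(1.51) ≈ -2.4548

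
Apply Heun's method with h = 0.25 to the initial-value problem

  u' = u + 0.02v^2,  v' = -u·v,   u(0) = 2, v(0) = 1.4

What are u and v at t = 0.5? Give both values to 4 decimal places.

Heun on (u,v): k1 = f(t_n, state_n); k2 = f(t_n + h, state_n + h·k1); state_{n+1} = state_n + (h/2)·(k1 + k2).
0.000000: (2.000000, 1.400000)
  k1 = (2.039200, -2.800000)
  predictor → (2.509800, 0.700000)
  k2 = (2.519600, -1.756860)
  → (2.569850, 0.830392)
0.250000: (2.569850, 0.830392)
  k1 = (2.583641, -2.133984)
  predictor → (3.215760, 0.296896)
  k2 = (3.217523, -0.954748)
  → (3.294996, 0.444301)
(u(0.5), v(0.5)) ≈ (3.2950, 0.4443)

3.2950, 0.4443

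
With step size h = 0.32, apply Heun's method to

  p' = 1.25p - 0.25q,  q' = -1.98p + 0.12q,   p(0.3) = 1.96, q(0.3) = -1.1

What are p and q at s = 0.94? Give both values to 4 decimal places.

Heun on (p,q): k1 = f(s_n, state_n); k2 = f(s_n + h, state_n + h·k1); state_{n+1} = state_n + (h/2)·(k1 + k2).
0.300000: (1.960000, -1.100000)
  k1 = (2.725000, -4.012800)
  predictor → (2.832000, -2.384096)
  k2 = (4.136024, -5.893452)
  → (3.057764, -2.685000)
0.620000: (3.057764, -2.685000)
  k1 = (4.493455, -6.376572)
  predictor → (4.495669, -4.725503)
  k2 = (6.800963, -9.468486)
  → (4.864871, -5.220210)
(p(0.94), q(0.94)) ≈ (4.8649, -5.2202)

4.8649, -5.2202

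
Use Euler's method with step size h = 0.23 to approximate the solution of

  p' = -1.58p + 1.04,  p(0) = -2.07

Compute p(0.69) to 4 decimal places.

-0.0456

Euler: p_{n+1} = p_n + h·f(s_n, p_n).
s=0.000000, p=-2.070000: f=4.310600 → p ← -2.070000 + 0.23·4.310600 = -1.078562
s=0.230000, p=-1.078562: f=2.744128 → p ← -1.078562 + 0.23·2.744128 = -0.447413
s=0.460000, p=-0.447413: f=1.746912 → p ← -0.447413 + 0.23·1.746912 = -0.045623
p(0.69) ≈ -0.0456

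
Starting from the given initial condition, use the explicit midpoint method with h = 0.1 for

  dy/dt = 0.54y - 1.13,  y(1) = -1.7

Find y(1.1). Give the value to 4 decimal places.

Midpoint: k1 = f(t_n, y_n); k2 = f(t_n + h/2, y_n + (h/2)·k1); y_{n+1} = y_n + h·k2.
t=1.000000, y=-1.700000:
  k1 = f(1.000000, -1.700000) = -2.048000
  k2 = f(1.050000, -1.802400) = -2.103296
  y ← -1.700000 + 0.1·(-2.103296) = -1.910330
y(1.1) ≈ -1.9103

-1.9103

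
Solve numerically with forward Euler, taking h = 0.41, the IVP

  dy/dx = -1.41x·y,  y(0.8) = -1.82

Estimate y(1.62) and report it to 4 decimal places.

Euler: y_{n+1} = y_n + h·f(x_n, y_n).
x=0.800000, y=-1.820000: f=2.052960 → y ← -1.820000 + 0.41·2.052960 = -0.978286
x=1.210000, y=-0.978286: f=1.669054 → y ← -0.978286 + 0.41·1.669054 = -0.293974
y(1.62) ≈ -0.2940

-0.2940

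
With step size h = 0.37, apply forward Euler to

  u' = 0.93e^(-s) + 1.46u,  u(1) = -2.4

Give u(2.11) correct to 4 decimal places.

Euler: u_{n+1} = u_n + h·f(s_n, u_n).
s=1.000000, u=-2.400000: f=-3.161872 → u ← -2.400000 + 0.37·(-3.161872) = -3.569893
s=1.370000, u=-3.569893: f=-4.975724 → u ← -3.569893 + 0.37·(-4.975724) = -5.410911
s=1.740000, u=-5.410911: f=-7.736695 → u ← -5.410911 + 0.37·(-7.736695) = -8.273488
u(2.11) ≈ -8.2735

-8.2735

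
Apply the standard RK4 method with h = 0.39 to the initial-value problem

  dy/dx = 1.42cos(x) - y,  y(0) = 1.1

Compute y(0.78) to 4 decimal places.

RK4: k1 = f(x_n, y_n); k2 = f(x_n + h/2, y_n + (h/2)·k1); k3 = f(x_n + h/2, y_n + (h/2)·k2); k4 = f(x_n + h, y_n + h·k3); y_{n+1} = y_n + (h/6)·(k1 + 2k2 + 2k3 + k4).
x=0.000000, y=1.100000:
  k1 = f(0.000000, 1.100000) = 0.320000
  k2 = f(0.195000, 1.162400) = 0.230688
  k3 = f(0.195000, 1.144984) = 0.248104
  k4 = f(0.390000, 1.196760) = 0.116610
  y ← 1.100000 + (0.39/6)·(k1 + 2k2 + 2k3 + k4) = 1.190623
x=0.390000, y=1.190623:
  k1 = f(0.390000, 1.190623) = 0.122748
  k2 = f(0.585000, 1.214558) = -0.030687
  k3 = f(0.585000, 1.184639) = -0.000767
  k4 = f(0.780000, 1.190323) = -0.180826
  y ← 1.190623 + (0.39/6)·(k1 + 2k2 + 2k3 + k4) = 1.182758
y(0.78) ≈ 1.1828

1.1828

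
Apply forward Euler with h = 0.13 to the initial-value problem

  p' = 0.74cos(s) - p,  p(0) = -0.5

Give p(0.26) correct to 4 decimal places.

-0.1994

Euler: p_{n+1} = p_n + h·f(s_n, p_n).
s=0.000000, p=-0.500000: f=1.240000 → p ← -0.500000 + 0.13·1.240000 = -0.338800
s=0.130000, p=-0.338800: f=1.072556 → p ← -0.338800 + 0.13·1.072556 = -0.199368
p(0.26) ≈ -0.1994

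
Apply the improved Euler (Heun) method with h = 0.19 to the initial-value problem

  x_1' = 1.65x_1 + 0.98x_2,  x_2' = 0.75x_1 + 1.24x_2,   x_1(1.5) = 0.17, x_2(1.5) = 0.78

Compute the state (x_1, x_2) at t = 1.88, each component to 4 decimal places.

0.8202, 1.3867

Heun on (x_1,x_2): k1 = f(t_n, state_n); k2 = f(t_n + h, state_n + h·k1); state_{n+1} = state_n + (h/2)·(k1 + k2).
1.500000: (0.170000, 0.780000)
  k1 = (1.044900, 1.094700)
  predictor → (0.368531, 0.987993)
  k2 = (1.576309, 1.501510)
  → (0.419015, 1.026640)
1.690000: (0.419015, 1.026640)
  k1 = (1.697482, 1.587295)
  predictor → (0.741536, 1.328226)
  k2 = (2.525196, 2.203152)
  → (0.820169, 1.386732)
(x_1(1.88), x_2(1.88)) ≈ (0.8202, 1.3867)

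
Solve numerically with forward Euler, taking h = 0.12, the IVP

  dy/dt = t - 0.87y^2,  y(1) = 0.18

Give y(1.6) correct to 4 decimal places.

Euler: y_{n+1} = y_n + h·f(t_n, y_n).
t=1.000000, y=0.180000: f=0.971812 → y ← 0.180000 + 0.12·0.971812 = 0.296617
t=1.120000, y=0.296617: f=1.043456 → y ← 0.296617 + 0.12·1.043456 = 0.421832
t=1.240000, y=0.421832: f=1.085190 → y ← 0.421832 + 0.12·1.085190 = 0.552055
t=1.360000, y=0.552055: f=1.094855 → y ← 0.552055 + 0.12·1.094855 = 0.683438
t=1.480000, y=0.683438: f=1.073634 → y ← 0.683438 + 0.12·1.073634 = 0.812274
y(1.6) ≈ 0.8123

0.8123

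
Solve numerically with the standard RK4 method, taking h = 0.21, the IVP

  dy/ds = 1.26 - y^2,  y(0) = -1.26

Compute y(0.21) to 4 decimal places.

-1.3512

RK4: k1 = f(s_n, y_n); k2 = f(s_n + h/2, y_n + (h/2)·k1); k3 = f(s_n + h/2, y_n + (h/2)·k2); k4 = f(s_n + h, y_n + h·k3); y_{n+1} = y_n + (h/6)·(k1 + 2k2 + 2k3 + k4).
s=0.000000, y=-1.260000:
  k1 = f(0.000000, -1.260000) = -0.327600
  k2 = f(0.105000, -1.294398) = -0.415466
  k3 = f(0.105000, -1.303624) = -0.439435
  k4 = f(0.210000, -1.352281) = -0.568665
  y ← -1.260000 + (0.21/6)·(k1 + 2k2 + 2k3 + k4) = -1.351212
y(0.21) ≈ -1.3512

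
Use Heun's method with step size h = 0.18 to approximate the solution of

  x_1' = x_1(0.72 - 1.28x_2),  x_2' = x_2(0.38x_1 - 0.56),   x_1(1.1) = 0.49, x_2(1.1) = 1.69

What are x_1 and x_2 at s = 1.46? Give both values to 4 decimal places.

Heun on (x_1,x_2): k1 = f(s_n, state_n); k2 = f(s_n + h, state_n + h·k1); state_{n+1} = state_n + (h/2)·(k1 + k2).
1.100000: (0.490000, 1.690000)
  k1 = (-0.707168, -0.631722)
  predictor → (0.362710, 1.576290)
  k2 = (-0.470671, -0.665463)
  → (0.383995, 1.573253)
1.280000: (0.383995, 1.573253)
  k1 = (-0.496798, -0.651456)
  predictor → (0.294571, 1.455991)
  k2 = (-0.336891, -0.652376)
  → (0.308962, 1.455908)
(x_1(1.46), x_2(1.46)) ≈ (0.3090, 1.4559)

0.3090, 1.4559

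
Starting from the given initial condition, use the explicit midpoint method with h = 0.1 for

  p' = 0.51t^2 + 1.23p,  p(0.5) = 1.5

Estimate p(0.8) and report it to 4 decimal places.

Midpoint: k1 = f(t_n, p_n); k2 = f(t_n + h/2, p_n + (h/2)·k1); p_{n+1} = p_n + h·k2.
t=0.500000, p=1.500000:
  k1 = f(0.500000, 1.500000) = 1.972500
  k2 = f(0.550000, 1.598625) = 2.120584
  p ← 1.500000 + 0.1·2.120584 = 1.712058
t=0.600000, p=1.712058:
  k1 = f(0.600000, 1.712058) = 2.289432
  k2 = f(0.650000, 1.826530) = 2.462107
  p ← 1.712058 + 0.1·2.462107 = 1.958269
t=0.700000, p=1.958269:
  k1 = f(0.700000, 1.958269) = 2.658571
  k2 = f(0.750000, 2.091198) = 2.859048
  p ← 1.958269 + 0.1·2.859048 = 2.244174
p(0.8) ≈ 2.2442

2.2442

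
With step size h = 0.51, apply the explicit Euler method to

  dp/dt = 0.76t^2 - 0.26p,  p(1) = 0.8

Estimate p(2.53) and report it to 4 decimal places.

3.1619

Euler: p_{n+1} = p_n + h·f(t_n, p_n).
t=1.000000, p=0.800000: f=0.552000 → p ← 0.800000 + 0.51·0.552000 = 1.081520
t=1.510000, p=1.081520: f=1.451681 → p ← 1.081520 + 0.51·1.451681 = 1.821877
t=2.020000, p=1.821877: f=2.627416 → p ← 1.821877 + 0.51·2.627416 = 3.161859
p(2.53) ≈ 3.1619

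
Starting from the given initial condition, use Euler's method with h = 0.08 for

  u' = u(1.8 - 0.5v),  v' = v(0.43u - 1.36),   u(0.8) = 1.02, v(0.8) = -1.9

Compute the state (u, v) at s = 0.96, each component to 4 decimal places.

1.5112, -1.6438

Euler on (u,v): u_{n+1} = u_n + h·u', v_{n+1} = v_n + h·v'.
0.800000: (1.020000, -1.900000); f=(2.805000, 1.750660) → (1.244400, -1.759947)
0.880000: (1.244400, -1.759947); f=(3.334959, 1.451795) → (1.511197, -1.643804)
(u(0.96), v(0.96)) ≈ (1.5112, -1.6438)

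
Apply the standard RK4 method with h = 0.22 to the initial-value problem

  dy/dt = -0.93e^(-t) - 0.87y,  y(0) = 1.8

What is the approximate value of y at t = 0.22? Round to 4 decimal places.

RK4: k1 = f(t_n, y_n); k2 = f(t_n + h/2, y_n + (h/2)·k1); k3 = f(t_n + h/2, y_n + (h/2)·k2); k4 = f(t_n + h, y_n + h·k3); y_{n+1} = y_n + (h/6)·(k1 + 2k2 + 2k3 + k4).
t=0.000000, y=1.800000:
  k1 = f(0.000000, 1.800000) = -2.496000
  k2 = f(0.110000, 1.525440) = -2.160259
  k3 = f(0.110000, 1.562372) = -2.192389
  k4 = f(0.220000, 1.317674) = -1.892719
  y ← 1.800000 + (0.22/6)·(k1 + 2k2 + 2k3 + k4) = 1.319886
y(0.22) ≈ 1.3199

1.3199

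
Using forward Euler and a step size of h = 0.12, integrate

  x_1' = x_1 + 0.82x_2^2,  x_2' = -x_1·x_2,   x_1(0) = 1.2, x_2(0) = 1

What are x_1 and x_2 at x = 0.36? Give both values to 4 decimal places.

Euler on (x_1,x_2): x_1_{n+1} = x_1_n + h·x_1', x_2_{n+1} = x_2_n + h·x_2'.
0.000000: (1.200000, 1.000000); f=(2.020000, -1.200000) → (1.442400, 0.856000)
0.120000: (1.442400, 0.856000); f=(2.043244, -1.234694) → (1.687589, 0.707837)
0.240000: (1.687589, 0.707837); f=(2.098436, -1.194538) → (1.939402, 0.564492)
(x_1(0.36), x_2(0.36)) ≈ (1.9394, 0.5645)

1.9394, 0.5645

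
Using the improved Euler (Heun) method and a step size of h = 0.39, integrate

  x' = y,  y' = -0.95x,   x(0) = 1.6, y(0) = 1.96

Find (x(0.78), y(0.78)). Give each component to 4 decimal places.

Heun on (x,y): k1 = f(t_n, state_n); k2 = f(t_n + h, state_n + h·k1); state_{n+1} = state_n + (h/2)·(k1 + k2).
0.000000: (1.600000, 1.960000)
  k1 = (1.960000, -1.520000)
  predictor → (2.364400, 1.367200)
  k2 = (1.367200, -2.246180)
  → (2.248804, 1.225595)
0.390000: (2.248804, 1.225595)
  k1 = (1.225595, -2.136364)
  predictor → (2.726786, 0.392413)
  k2 = (0.392413, -2.590447)
  → (2.564316, 0.303867)
(x(0.78), y(0.78)) ≈ (2.5643, 0.3039)

2.5643, 0.3039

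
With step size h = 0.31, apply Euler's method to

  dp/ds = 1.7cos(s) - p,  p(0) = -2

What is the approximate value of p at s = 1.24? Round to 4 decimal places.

0.5697

Euler: p_{n+1} = p_n + h·f(s_n, p_n).
s=0.000000, p=-2.000000: f=3.700000 → p ← -2.000000 + 0.31·3.700000 = -0.853000
s=0.310000, p=-0.853000: f=2.471967 → p ← -0.853000 + 0.31·2.471967 = -0.086690
s=0.620000, p=-0.086690: f=1.470284 → p ← -0.086690 + 0.31·1.470284 = 0.369098
s=0.930000, p=0.369098: f=0.647220 → p ← 0.369098 + 0.31·0.647220 = 0.569736
p(1.24) ≈ 0.5697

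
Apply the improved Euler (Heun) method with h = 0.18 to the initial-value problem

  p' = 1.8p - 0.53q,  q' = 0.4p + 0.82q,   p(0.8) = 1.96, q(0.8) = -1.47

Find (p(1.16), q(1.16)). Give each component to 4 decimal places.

4.1127, -1.5049

Heun on (p,q): k1 = f(t_n, state_n); k2 = f(t_n + h, state_n + h·k1); state_{n+1} = state_n + (h/2)·(k1 + k2).
0.800000: (1.960000, -1.470000)
  k1 = (4.307100, -0.421400)
  predictor → (2.735278, -1.545852)
  k2 = (5.742802, -0.173487)
  → (2.864491, -1.523540)
0.980000: (2.864491, -1.523540)
  k1 = (5.963560, -0.103506)
  predictor → (3.937932, -1.542171)
  k2 = (7.905628, 0.310593)
  → (4.112718, -1.504902)
(p(1.16), q(1.16)) ≈ (4.1127, -1.5049)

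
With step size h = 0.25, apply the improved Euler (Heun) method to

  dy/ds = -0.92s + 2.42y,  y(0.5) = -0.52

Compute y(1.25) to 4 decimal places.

Heun: k1 = f(s_n, y_n); k2 = f(s_n + h, y_n + h·k1); y_{n+1} = y_n + (h/2)·(k1 + k2).
s=0.500000, y=-0.520000:
  k1 = f(0.500000, -0.520000) = -1.718400
  k2 = f(0.750000, -0.949600) = -2.988032
  y ← -0.520000 + (0.25/2)·(-1.718400 + (-2.988032)) = -1.108304
s=0.750000, y=-1.108304:
  k1 = f(0.750000, -1.108304) = -3.372096
  k2 = f(1.000000, -1.951328) = -5.642214
  y ← -1.108304 + (0.25/2)·(-3.372096 + (-5.642214)) = -2.235093
s=1.000000, y=-2.235093:
  k1 = f(1.000000, -2.235093) = -6.328924
  k2 = f(1.250000, -3.817324) = -10.387923
  y ← -2.235093 + (0.25/2)·(-6.328924 + (-10.387923)) = -4.324699
y(1.25) ≈ -4.3247

-4.3247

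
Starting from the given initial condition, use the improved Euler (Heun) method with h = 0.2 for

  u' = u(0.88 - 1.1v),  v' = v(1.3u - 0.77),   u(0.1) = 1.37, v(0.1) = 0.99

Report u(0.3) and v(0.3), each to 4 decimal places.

Heun on (u,v): k1 = f(s_n, state_n); k2 = f(s_n + h, state_n + h·k1); state_{n+1} = state_n + (h/2)·(k1 + k2).
0.100000: (1.370000, 0.990000)
  k1 = (-0.286330, 1.000890)
  predictor → (1.312734, 1.190178)
  k2 = (-0.563420, 1.114666)
  → (1.285025, 1.201556)
(u(0.3), v(0.3)) ≈ (1.2850, 1.2016)

1.2850, 1.2016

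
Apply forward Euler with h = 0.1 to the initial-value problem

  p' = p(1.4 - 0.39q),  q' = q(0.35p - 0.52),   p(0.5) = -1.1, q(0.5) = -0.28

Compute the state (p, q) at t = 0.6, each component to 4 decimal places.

Euler on (p,q): p_{n+1} = p_n + h·p', q_{n+1} = q_n + h·q'.
0.500000: (-1.100000, -0.280000); f=(-1.660120, 0.253400) → (-1.266012, -0.254660)
(p(0.6), q(0.6)) ≈ (-1.2660, -0.2547)

-1.2660, -0.2547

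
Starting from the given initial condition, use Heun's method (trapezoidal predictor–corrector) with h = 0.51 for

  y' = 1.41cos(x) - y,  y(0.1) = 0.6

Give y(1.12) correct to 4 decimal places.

0.8232

Heun: k1 = f(x_n, y_n); k2 = f(x_n + h, y_n + h·k1); y_{n+1} = y_n + (h/2)·(k1 + k2).
x=0.100000, y=0.600000:
  k1 = f(0.100000, 0.600000) = 0.802956
  k2 = f(0.610000, 1.009507) = 0.146196
  y ← 0.600000 + (0.51/2)·(0.802956 + 0.146196) = 0.842034
x=0.610000, y=0.842034:
  k1 = f(0.610000, 0.842034) = 0.313670
  k2 = f(1.120000, 1.002005) = -0.387693
  y ← 0.842034 + (0.51/2)·(0.313670 + (-0.387693)) = 0.823158
y(1.12) ≈ 0.8232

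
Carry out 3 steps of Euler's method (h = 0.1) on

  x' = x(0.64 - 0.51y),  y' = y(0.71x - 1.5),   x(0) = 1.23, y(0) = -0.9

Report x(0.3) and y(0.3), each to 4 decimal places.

Euler on (x,y): x_{n+1} = x_n + h·x', y_{n+1} = y_n + h·y'.
0.000000: (1.230000, -0.900000); f=(1.351770, 0.564030) → (1.365177, -0.843597)
0.100000: (1.365177, -0.843597); f=(1.461059, 0.447717) → (1.511283, -0.798825)
0.200000: (1.511283, -0.798825); f=(1.582919, 0.341090) → (1.669575, -0.764716)
(x(0.3), y(0.3)) ≈ (1.6696, -0.7647)

1.6696, -0.7647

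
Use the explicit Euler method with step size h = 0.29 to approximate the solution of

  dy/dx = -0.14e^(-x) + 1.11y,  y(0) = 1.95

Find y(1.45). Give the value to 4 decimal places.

Euler: y_{n+1} = y_n + h·f(x_n, y_n).
x=0.000000, y=1.950000: f=2.024500 → y ← 1.950000 + 0.29·2.024500 = 2.537105
x=0.290000, y=2.537105: f=2.711430 → y ← 2.537105 + 0.29·2.711430 = 3.323420
x=0.580000, y=3.323420: f=3.610610 → y ← 3.323420 + 0.29·3.610610 = 4.370496
x=0.870000, y=4.370496: f=4.792598 → y ← 4.370496 + 0.29·4.792598 = 5.760350
x=1.160000, y=5.760350: f=6.350100 → y ← 5.760350 + 0.29·6.350100 = 7.601879
y(1.45) ≈ 7.6019

7.6019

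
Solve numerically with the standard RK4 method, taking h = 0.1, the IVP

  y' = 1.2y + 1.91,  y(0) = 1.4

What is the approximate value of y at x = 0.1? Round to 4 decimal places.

1.7814

RK4: k1 = f(x_n, y_n); k2 = f(x_n + h/2, y_n + (h/2)·k1); k3 = f(x_n + h/2, y_n + (h/2)·k2); k4 = f(x_n + h, y_n + h·k3); y_{n+1} = y_n + (h/6)·(k1 + 2k2 + 2k3 + k4).
x=0.000000, y=1.400000:
  k1 = f(0.000000, 1.400000) = 3.590000
  k2 = f(0.050000, 1.579500) = 3.805400
  k3 = f(0.050000, 1.590270) = 3.818324
  k4 = f(0.100000, 1.781832) = 4.048199
  y ← 1.400000 + (0.1/6)·(k1 + 2k2 + 2k3 + k4) = 1.781427
y(0.1) ≈ 1.7814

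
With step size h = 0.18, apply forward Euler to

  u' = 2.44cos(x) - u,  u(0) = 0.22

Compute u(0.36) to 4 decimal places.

0.9402

Euler: u_{n+1} = u_n + h·f(x_n, u_n).
x=0.000000, u=0.220000: f=2.220000 → u ← 0.220000 + 0.18·2.220000 = 0.619600
x=0.180000, u=0.619600: f=1.780979 → u ← 0.619600 + 0.18·1.780979 = 0.940176
u(0.36) ≈ 0.9402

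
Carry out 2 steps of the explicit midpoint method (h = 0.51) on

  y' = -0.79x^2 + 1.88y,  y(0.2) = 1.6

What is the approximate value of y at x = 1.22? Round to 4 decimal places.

8.6653

Midpoint: k1 = f(x_n, y_n); k2 = f(x_n + h/2, y_n + (h/2)·k1); y_{n+1} = y_n + h·k2.
x=0.200000, y=1.600000:
  k1 = f(0.200000, 1.600000) = 2.976400
  k2 = f(0.455000, 2.358982) = 4.271336
  y ← 1.600000 + 0.51·4.271336 = 3.778382
x=0.710000, y=3.778382:
  k1 = f(0.710000, 3.778382) = 6.705118
  k2 = f(0.965000, 5.488187) = 9.582123
  y ← 3.778382 + 0.51·9.582123 = 8.665264
y(1.22) ≈ 8.6653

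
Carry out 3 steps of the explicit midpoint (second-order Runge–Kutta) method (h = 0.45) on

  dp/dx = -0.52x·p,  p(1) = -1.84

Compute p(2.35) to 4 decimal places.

-0.5685

Midpoint: k1 = f(x_n, p_n); k2 = f(x_n + h/2, p_n + (h/2)·k1); p_{n+1} = p_n + h·k2.
x=1.000000, p=-1.840000:
  k1 = f(1.000000, -1.840000) = 0.956800
  k2 = f(1.225000, -1.624720) = 1.034947
  p ← -1.840000 + 0.45·1.034947 = -1.374274
x=1.450000, p=-1.374274:
  k1 = f(1.450000, -1.374274) = 1.036203
  k2 = f(1.675000, -1.141128) = 0.993923
  p ← -1.374274 + 0.45·0.993923 = -0.927009
x=1.900000, p=-0.927009:
  k1 = f(1.900000, -0.927009) = 0.915885
  k2 = f(2.125000, -0.720935) = 0.796633
  p ← -0.927009 + 0.45·0.796633 = -0.568524
p(2.35) ≈ -0.5685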